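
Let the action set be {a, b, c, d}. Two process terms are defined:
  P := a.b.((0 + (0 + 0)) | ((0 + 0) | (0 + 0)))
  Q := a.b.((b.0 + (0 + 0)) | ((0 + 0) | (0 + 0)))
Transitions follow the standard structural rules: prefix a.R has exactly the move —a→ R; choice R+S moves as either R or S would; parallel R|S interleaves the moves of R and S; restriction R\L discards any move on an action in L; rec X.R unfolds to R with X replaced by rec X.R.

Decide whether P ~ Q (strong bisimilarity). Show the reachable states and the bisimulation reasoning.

NO

Reachable graph of P (3 states):
  s0 = a.b.((0 + (0 + 0)) | ((0 + 0) | (0 + 0))) has moves -a-> s1
  s1 = b.((0 + (0 + 0)) | ((0 + 0) | (0 + 0))) has moves -b-> s2
  s2 = (0 + (0 + 0)) | ((0 + 0) | (0 + 0)) has moves (no moves)
Reachable graph of Q (4 states):
  t0 = a.b.((b.0 + (0 + 0)) | ((0 + 0) | (0 + 0))) has moves -a-> t1
  t1 = b.((b.0 + (0 + 0)) | ((0 + 0) | (0 + 0))) has moves -b-> t2
  t2 = (b.0 + (0 + 0)) | ((0 + 0) | (0 + 0)) has moves -b-> t3
  t3 = 0 | ((0 + 0) | (0 + 0)) has moves (no moves)
Partition-refinement fixed point:
  B0 = {s0}
  B1 = {s1, t2}
  B2 = {s2, t3}
  B3 = {t0}
  B4 = {t1}
s0 ∈ B0, t0 ∈ B3 → different blocks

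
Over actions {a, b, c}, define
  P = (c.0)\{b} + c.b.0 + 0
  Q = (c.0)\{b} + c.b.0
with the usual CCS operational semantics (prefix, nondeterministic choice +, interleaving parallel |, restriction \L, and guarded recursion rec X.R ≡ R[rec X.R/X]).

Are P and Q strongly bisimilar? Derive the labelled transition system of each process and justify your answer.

P's transition system — 4 states:
  m0 = (c.0)\{b} + c.b.0 + 0 → ··c··> m1, ··c··> m2
  m1 = 0\{b} → ∅
  m2 = b.0 → ··b··> m3
  m3 = 0 → ∅
Q's transition system — 4 states:
  n0 = (c.0)\{b} + c.b.0 → ··c··> n1, ··c··> n2
  n1 = 0\{b} → ∅
  n2 = b.0 → ··b··> n3
  n3 = 0 → ∅
Partition-refinement fixed point:
  B0 = {m0, n0}
  B1 = {m1, m3, n1, n3}
  B2 = {m2, n2}
m0 ∈ B0, n0 ∈ B0 → same block

YES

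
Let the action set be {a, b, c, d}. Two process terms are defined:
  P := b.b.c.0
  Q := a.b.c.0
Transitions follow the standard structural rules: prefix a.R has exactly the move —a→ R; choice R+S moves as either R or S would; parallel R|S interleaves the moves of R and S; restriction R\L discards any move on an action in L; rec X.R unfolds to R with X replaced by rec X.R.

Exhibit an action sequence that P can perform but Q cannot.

b

Reachable graph of P (4 states):
  s0 = b.b.c.0 ⊢ —b→ s1
  s1 = b.c.0 ⊢ —b→ s2
  s2 = c.0 ⊢ —c→ s3
  s3 = 0 ⊢ (no moves)
Reachable graph of Q (4 states):
  t0 = a.b.c.0 ⊢ —a→ t1
  t1 = b.c.0 ⊢ —b→ t2
  t2 = c.0 ⊢ —c→ t3
  t3 = 0 ⊢ (no moves)
Executing b from P (initial set {s0}):
  after b @ step 1: {s1}
  ✓ P
Executing b from Q (initial set {t0}):
  after b @ step 1: no successor for Q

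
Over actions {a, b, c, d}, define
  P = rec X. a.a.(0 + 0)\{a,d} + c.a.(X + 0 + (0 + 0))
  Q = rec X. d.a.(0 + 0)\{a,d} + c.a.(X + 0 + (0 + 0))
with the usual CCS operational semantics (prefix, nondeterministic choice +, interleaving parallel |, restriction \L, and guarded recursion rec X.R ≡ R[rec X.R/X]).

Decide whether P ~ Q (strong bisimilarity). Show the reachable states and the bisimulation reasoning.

P's transition system — 5 states:
  p0 = rec X. a.a.(0 + 0)\{a,d} + c.a.(X + 0 + (0 + 0)) ⊢ —a→ p1, —c→ p2
  p1 = a.(0 + 0)\{a,d} ⊢ —a→ p3
  p2 = a.((rec X. a.a.(0 + 0)\{a,d} + c.a.(X + 0 + (0 + 0))) + 0 + (0 + 0)) ⊢ —a→ p4
  p3 = (0 + 0)\{a,d} ⊢ ·
  p4 = (rec X. a.a.(0 + 0)\{a,d} + c.a.(X + 0 + (0 + 0))) + 0 + (0 + 0) ⊢ —a→ p1, —c→ p2
Q's transition system — 5 states:
  q0 = rec X. d.a.(0 + 0)\{a,d} + c.a.(X + 0 + (0 + 0)) ⊢ —c→ q1, —d→ q2
  q1 = a.((rec X. d.a.(0 + 0)\{a,d} + c.a.(X + 0 + (0 + 0))) + 0 + (0 + 0)) ⊢ —a→ q3
  q2 = a.(0 + 0)\{a,d} ⊢ —a→ q4
  q3 = (rec X. d.a.(0 + 0)\{a,d} + c.a.(X + 0 + (0 + 0))) + 0 + (0 + 0) ⊢ —c→ q1, —d→ q2
  q4 = (0 + 0)\{a,d} ⊢ ·
Bisimilarity quotient blocks:
  B0 = {p0, p4}
  B1 = {p2}
  B2 = {p1, q2}
  B3 = {p3, q4}
  B4 = {q0, q3}
  B5 = {q1}
p0 ∈ B0, q0 ∈ B4 → different blocks

NO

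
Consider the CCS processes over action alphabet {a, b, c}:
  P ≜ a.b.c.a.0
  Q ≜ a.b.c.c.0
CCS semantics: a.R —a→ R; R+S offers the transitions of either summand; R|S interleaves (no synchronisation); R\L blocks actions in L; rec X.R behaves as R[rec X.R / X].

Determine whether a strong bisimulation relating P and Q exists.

P ≁ Q

P's transition system — 5 states:
  u0 = a.b.c.a.0 | —a→ u1
  u1 = b.c.a.0 | —b→ u2
  u2 = c.a.0 | —c→ u3
  u3 = a.0 | —a→ u4
  u4 = 0 | ∅
Q's transition system — 5 states:
  v0 = a.b.c.c.0 | —a→ v1
  v1 = b.c.c.0 | —b→ v2
  v2 = c.c.0 | —c→ v3
  v3 = c.0 | —c→ v4
  v4 = 0 | ∅
Coarsest stable partition (strong bisimilarity classes):
  B0 = {u0}
  B1 = {u1}
  B2 = {u2}
  B3 = {u3}
  B4 = {u4, v4}
  B5 = {v0}
  B6 = {v1}
  B7 = {v2}
  B8 = {v3}
u0 ∈ B0, v0 ∈ B5 → different blocks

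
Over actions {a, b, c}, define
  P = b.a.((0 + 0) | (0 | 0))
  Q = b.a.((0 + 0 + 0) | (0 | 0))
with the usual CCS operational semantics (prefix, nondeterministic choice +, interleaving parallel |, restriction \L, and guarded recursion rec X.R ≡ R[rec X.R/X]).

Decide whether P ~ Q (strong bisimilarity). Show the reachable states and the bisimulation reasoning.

P ~ Q

P's transition system — 3 states:
  s0 = b.a.((0 + 0) | (0 | 0)) ⊢ —b→ s1
  s1 = a.((0 + 0) | (0 | 0)) ⊢ —a→ s2
  s2 = (0 + 0) | (0 | 0) ⊢ stopped
Q's transition system — 3 states:
  t0 = b.a.((0 + 0 + 0) | (0 | 0)) ⊢ —b→ t1
  t1 = a.((0 + 0 + 0) | (0 | 0)) ⊢ —a→ t2
  t2 = (0 + 0 + 0) | (0 | 0) ⊢ stopped
Bisimilarity quotient blocks:
  B0 = {s0, t0}
  B1 = {s1, t1}
  B2 = {s2, t2}
s0 ∈ B0, t0 ∈ B0 → same block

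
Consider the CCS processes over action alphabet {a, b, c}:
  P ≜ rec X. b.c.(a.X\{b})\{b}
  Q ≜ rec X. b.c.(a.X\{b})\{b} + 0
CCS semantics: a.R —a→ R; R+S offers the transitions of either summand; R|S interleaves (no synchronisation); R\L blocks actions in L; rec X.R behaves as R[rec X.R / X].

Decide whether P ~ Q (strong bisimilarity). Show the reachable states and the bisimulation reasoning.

P ~ Q

LTS(P): 4 reachable states
  m0 = rec X. b.c.(a.X\{b})\{b} :: --b--▸ m1
  m1 = c.(a.(rec X. b.c.(a.X\{b})\{b})\{b})\{b} :: --c--▸ m2
  m2 = (a.(rec X. b.c.(a.X\{b})\{b})\{b})\{b} :: --a--▸ m3
  m3 = (rec X. b.c.(a.X\{b})\{b})\{b}\{b} :: (no moves)
LTS(Q): 4 reachable states
  n0 = rec X. b.c.(a.X\{b})\{b} + 0 :: --b--▸ n1
  n1 = c.(a.(rec X. b.c.(a.X\{b})\{b} + 0)\{b})\{b} :: --c--▸ n2
  n2 = (a.(rec X. b.c.(a.X\{b})\{b} + 0)\{b})\{b} :: --a--▸ n3
  n3 = (rec X. b.c.(a.X\{b})\{b} + 0)\{b}\{b} :: (no moves)
Coarsest stable partition (strong bisimilarity classes):
  B0 = {m0, n0}
  B1 = {m1, n1}
  B2 = {m2, n2}
  B3 = {m3, n3}
m0 ∈ B0, n0 ∈ B0 → same block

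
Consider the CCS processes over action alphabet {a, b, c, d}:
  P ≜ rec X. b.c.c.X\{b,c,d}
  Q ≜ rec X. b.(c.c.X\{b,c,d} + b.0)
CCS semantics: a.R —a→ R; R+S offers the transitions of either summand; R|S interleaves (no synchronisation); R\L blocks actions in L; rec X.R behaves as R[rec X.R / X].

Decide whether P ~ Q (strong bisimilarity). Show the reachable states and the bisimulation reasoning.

P's transition system — 4 states:
  u0 = rec X. b.c.c.X\{b,c,d} → -b-> u1
  u1 = c.c.(rec X. b.c.c.X\{b,c,d})\{b,c,d} → -c-> u2
  u2 = c.(rec X. b.c.c.X\{b,c,d})\{b,c,d} → -c-> u3
  u3 = (rec X. b.c.c.X\{b,c,d})\{b,c,d} → ∅
Q's transition system — 5 states:
  v0 = rec X. b.(c.c.X\{b,c,d} + b.0) → -b-> v1
  v1 = c.c.(rec X. b.(c.c.X\{b,c,d} + b.0))\{b,c,d} + b.0 → -b-> v2, -c-> v3
  v2 = 0 → ∅
  v3 = c.(rec X. b.(c.c.X\{b,c,d} + b.0))\{b,c,d} → -c-> v4
  v4 = (rec X. b.(c.c.X\{b,c,d} + b.0))\{b,c,d} → ∅
Partition-refinement fixed point:
  B0 = {u0}
  B1 = {u1}
  B2 = {u2, v3}
  B3 = {u3, v2, v4}
  B4 = {v0}
  B5 = {v1}
u0 ∈ B0, v0 ∈ B4 → different blocks

not bisimilar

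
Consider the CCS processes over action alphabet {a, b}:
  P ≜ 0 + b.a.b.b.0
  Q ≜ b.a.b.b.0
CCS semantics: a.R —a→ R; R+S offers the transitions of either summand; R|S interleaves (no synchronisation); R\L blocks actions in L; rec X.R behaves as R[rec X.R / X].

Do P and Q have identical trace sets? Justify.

P's transition system — 5 states:
  p0 = 0 + b.a.b.b.0 → -b-> p1
  p1 = a.b.b.0 → -a-> p2
  p2 = b.b.0 → -b-> p3
  p3 = b.0 → -b-> p4
  p4 = 0 → (no moves)
Q's transition system — 5 states:
  q0 = b.a.b.b.0 → -b-> q1
  q1 = a.b.b.0 → -a-> q2
  q2 = b.b.0 → -b-> q3
  q3 = b.0 → -b-> q4
  q4 = 0 → (no moves)
Bisimilarity quotient blocks:
  B0 = {p0, q0}
  B1 = {p1, q1}
  B2 = {p2, q2}
  B3 = {p3, q3}
  B4 = {p4, q4}
p0 ∈ B0, q0 ∈ B0 → same block
Bisimilar ⇒ trace-equivalent.

trace-equivalent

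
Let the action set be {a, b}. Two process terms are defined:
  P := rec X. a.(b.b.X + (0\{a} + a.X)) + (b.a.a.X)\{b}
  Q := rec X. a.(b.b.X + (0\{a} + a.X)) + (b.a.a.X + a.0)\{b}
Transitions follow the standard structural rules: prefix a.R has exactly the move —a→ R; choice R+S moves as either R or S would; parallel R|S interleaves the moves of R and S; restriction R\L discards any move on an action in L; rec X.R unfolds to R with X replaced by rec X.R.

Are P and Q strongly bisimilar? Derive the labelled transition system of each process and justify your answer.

NO

LTS(P): 3 reachable states
  u0 = rec X. a.(b.b.X + (0\{a} + a.X)) + (b.a.a.X)\{b} ⊢ -a-> u1
  u1 = b.b.(rec X. a.(b.b.X + (0\{a} + a.X)) + (b.a.a.X)\{b}) + (0\{a} + a.(rec X. a.(b.b.X + (0\{a} + a.X)) + (b.a.a.X)\{b})) ⊢ -a-> u0, -b-> u2
  u2 = b.(rec X. a.(b.b.X + (0\{a} + a.X)) + (b.a.a.X)\{b}) ⊢ -b-> u0
LTS(Q): 4 reachable states
  v0 = rec X. a.(b.b.X + (0\{a} + a.X)) + (b.a.a.X + a.0)\{b} ⊢ -a-> v1, -a-> v2
  v1 = 0\{b} ⊢ (no moves)
  v2 = b.b.(rec X. a.(b.b.X + (0\{a} + a.X)) + (b.a.a.X + a.0)\{b}) + (0\{a} + a.(rec X. a.(b.b.X + (0\{a} + a.X)) + (b.a.a.X + a.0)\{b})) ⊢ -a-> v0, -b-> v3
  v3 = b.(rec X. a.(b.b.X + (0\{a} + a.X)) + (b.a.a.X + a.0)\{b}) ⊢ -b-> v0
Bisimilarity quotient blocks:
  B0 = {u0}
  B1 = {u1}
  B2 = {u2}
  B3 = {v0}
  B4 = {v1}
  B5 = {v2}
  B6 = {v3}
u0 ∈ B0, v0 ∈ B3 → different blocks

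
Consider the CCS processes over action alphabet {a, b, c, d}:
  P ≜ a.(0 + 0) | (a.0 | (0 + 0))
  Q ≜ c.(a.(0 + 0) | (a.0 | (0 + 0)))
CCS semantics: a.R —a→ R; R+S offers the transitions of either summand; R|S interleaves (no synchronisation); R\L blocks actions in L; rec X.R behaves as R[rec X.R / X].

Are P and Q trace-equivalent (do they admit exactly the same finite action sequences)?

trace-distinct — witness ⟨a⟩

LTS(P): 4 reachable states
  m0 = a.(0 + 0) | (a.0 | (0 + 0)) has moves =a=> m1, =a=> m2
  m1 = (0 + 0) | (a.0 | (0 + 0)) has moves =a=> m3
  m2 = a.(0 + 0) | (0 | (0 + 0)) has moves =a=> m3
  m3 = (0 + 0) | (0 | (0 + 0)) has moves ∅
LTS(Q): 5 reachable states
  n0 = c.(a.(0 + 0) | (a.0 | (0 + 0))) has moves =c=> n1
  n1 = a.(0 + 0) | (a.0 | (0 + 0)) has moves =a=> n2, =a=> n3
  n2 = (0 + 0) | (a.0 | (0 + 0)) has moves =a=> n4
  n3 = a.(0 + 0) | (0 | (0 + 0)) has moves =a=> n4
  n4 = (0 + 0) | (0 | (0 + 0)) has moves ∅
Trace ⟨a⟩ through P, begin at {m0}:
  after a @ step 1: {m1, m2}
  P completes σ.
Trace ⟨a⟩ through Q, begin at {n0}:
  after a @ step 1: no successor for Q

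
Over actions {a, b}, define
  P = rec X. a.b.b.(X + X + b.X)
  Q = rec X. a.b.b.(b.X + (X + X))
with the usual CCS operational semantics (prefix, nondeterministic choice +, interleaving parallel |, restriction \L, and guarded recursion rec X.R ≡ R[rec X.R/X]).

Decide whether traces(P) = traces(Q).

YES

P's transition system — 4 states:
  u0 = rec X. a.b.b.(X + X + b.X) :: ··a··> u1
  u1 = b.b.((rec X. a.b.b.(X + X + b.X)) + (rec X. a.b.b.(X + X + b.X)) + b.(rec X. a.b.b.(X + X + b.X))) :: ··b··> u2
  u2 = b.((rec X. a.b.b.(X + X + b.X)) + (rec X. a.b.b.(X + X + b.X)) + b.(rec X. a.b.b.(X + X + b.X))) :: ··b··> u3
  u3 = (rec X. a.b.b.(X + X + b.X)) + (rec X. a.b.b.(X + X + b.X)) + b.(rec X. a.b.b.(X + X + b.X)) :: ··a··> u1, ··b··> u0
Q's transition system — 4 states:
  v0 = rec X. a.b.b.(b.X + (X + X)) :: ··a··> v1
  v1 = b.b.(b.(rec X. a.b.b.(b.X + (X + X))) + ((rec X. a.b.b.(b.X + (X + X))) + (rec X. a.b.b.(b.X + (X + X))))) :: ··b··> v2
  v2 = b.(b.(rec X. a.b.b.(b.X + (X + X))) + ((rec X. a.b.b.(b.X + (X + X))) + (rec X. a.b.b.(b.X + (X + X))))) :: ··b··> v3
  v3 = b.(rec X. a.b.b.(b.X + (X + X))) + ((rec X. a.b.b.(b.X + (X + X))) + (rec X. a.b.b.(b.X + (X + X)))) :: ··a··> v1, ··b··> v0
Bisimilarity quotient blocks:
  B0 = {u0, v0}
  B1 = {u1, v1}
  B2 = {u2, v2}
  B3 = {u3, v3}
u0 ∈ B0, v0 ∈ B0 → same block
Bisimilar ⇒ trace-equivalent.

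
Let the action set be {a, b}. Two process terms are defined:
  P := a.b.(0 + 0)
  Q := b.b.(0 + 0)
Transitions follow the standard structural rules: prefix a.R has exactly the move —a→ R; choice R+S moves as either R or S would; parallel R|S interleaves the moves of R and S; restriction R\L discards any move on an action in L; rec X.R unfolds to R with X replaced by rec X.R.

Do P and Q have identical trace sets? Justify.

traces(P) ≠ traces(Q) — witness ⟨a⟩

Reachable graph of P (3 states):
  s0 = a.b.(0 + 0) | =a=> s1
  s1 = b.(0 + 0) | =b=> s2
  s2 = 0 + 0 | ·
Reachable graph of Q (3 states):
  t0 = b.b.(0 + 0) | =b=> t1
  t1 = b.(0 + 0) | =b=> t2
  t2 = 0 + 0 | ·
Trace ⟨a⟩ through P, begin at {s0}:
  step 1 (a): {s1}
  P completes σ.
Trace ⟨a⟩ through Q, begin at {t0}:
  step 1 (a): ∅ (Q stuck)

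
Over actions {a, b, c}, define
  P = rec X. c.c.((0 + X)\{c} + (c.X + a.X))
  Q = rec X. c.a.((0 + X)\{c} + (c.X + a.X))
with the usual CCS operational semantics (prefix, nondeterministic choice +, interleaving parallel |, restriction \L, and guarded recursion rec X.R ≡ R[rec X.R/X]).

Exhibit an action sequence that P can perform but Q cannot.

P's transition system — 3 states:
  p0 = rec X. c.c.((0 + X)\{c} + (c.X + a.X)) has moves -c-> p1
  p1 = c.((0 + (rec X. c.c.((0 + X)\{c} + (c.X + a.X))))\{c} + (c.(rec X. c.c.((0 + X)\{c} + (c.X + a.X))) + a.(rec X. c.c.((0 + X)\{c} + (c.X + a.X))))) has moves -c-> p2
  p2 = (0 + (rec X. c.c.((0 + X)\{c} + (c.X + a.X))))\{c} + (c.(rec X. c.c.((0 + X)\{c} + (c.X + a.X))) + a.(rec X. c.c.((0 + X)\{c} + (c.X + a.X)))) has moves -a-> p0, -c-> p0
Q's transition system — 3 states:
  q0 = rec X. c.a.((0 + X)\{c} + (c.X + a.X)) has moves -c-> q1
  q1 = a.((0 + (rec X. c.a.((0 + X)\{c} + (c.X + a.X))))\{c} + (c.(rec X. c.a.((0 + X)\{c} + (c.X + a.X))) + a.(rec X. c.a.((0 + X)\{c} + (c.X + a.X))))) has moves -a-> q2
  q2 = (0 + (rec X. c.a.((0 + X)\{c} + (c.X + a.X))))\{c} + (c.(rec X. c.a.((0 + X)\{c} + (c.X + a.X))) + a.(rec X. c.a.((0 + X)\{c} + (c.X + a.X)))) has moves -a-> q0, -c-> q0
Executing cc from P (initial set {p0}):
  [1] c ⇒ {p1}
  [2] c ⇒ {p2}
  P completes σ.
Executing cc from Q (initial set {q0}):
  [1] c ⇒ {q1}
  [2] c ⇒ ∅  — Q cannot continue

cc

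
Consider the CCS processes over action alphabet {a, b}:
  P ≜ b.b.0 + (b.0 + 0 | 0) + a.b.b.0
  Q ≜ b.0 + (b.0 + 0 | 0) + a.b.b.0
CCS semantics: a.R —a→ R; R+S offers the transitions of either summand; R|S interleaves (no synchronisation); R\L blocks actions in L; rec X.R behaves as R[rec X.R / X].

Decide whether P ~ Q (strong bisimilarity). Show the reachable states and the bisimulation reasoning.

P ≁ Q

P's transition system — 4 states:
  p0 = b.b.0 + (b.0 + 0 | 0) + a.b.b.0 ⊢ -a-> p1, -b-> p2, -b-> p3
  p1 = b.b.0 ⊢ -b-> p3
  p2 = 0 ⊢ ·
  p3 = b.0 ⊢ -b-> p2
Q's transition system — 4 states:
  q0 = b.0 + (b.0 + 0 | 0) + a.b.b.0 ⊢ -a-> q1, -b-> q2
  q1 = b.b.0 ⊢ -b-> q3
  q2 = 0 ⊢ ·
  q3 = b.0 ⊢ -b-> q2
Coarsest stable partition (strong bisimilarity classes):
  B0 = {p0}
  B1 = {p1, q1}
  B2 = {p3, q3}
  B3 = {p2, q2}
  B4 = {q0}
p0 ∈ B0, q0 ∈ B4 → different blocks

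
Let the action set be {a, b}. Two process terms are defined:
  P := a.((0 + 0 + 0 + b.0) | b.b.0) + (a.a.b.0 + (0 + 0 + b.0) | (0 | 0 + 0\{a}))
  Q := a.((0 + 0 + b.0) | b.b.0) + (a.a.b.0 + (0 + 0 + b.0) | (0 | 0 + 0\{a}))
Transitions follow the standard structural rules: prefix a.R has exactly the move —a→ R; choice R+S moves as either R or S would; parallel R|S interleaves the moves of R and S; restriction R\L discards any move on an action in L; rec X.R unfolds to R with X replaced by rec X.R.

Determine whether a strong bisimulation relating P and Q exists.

Reachable graph of P (11 states):
  s0 = a.((0 + 0 + 0 + b.0) | b.b.0) + (a.a.b.0 + (0 + 0 + b.0) | (0 | 0 + 0\{a})) ⊢ ··a··> s1, ··a··> s2, ··b··> s3
  s1 = (0 + 0 + 0 + b.0) | b.b.0 ⊢ ··b··> s4, ··b··> s5
  s2 = a.b.0 ⊢ ··a··> s6
  s3 = 0 | (0 | 0 + 0\{a}) ⊢ (no moves)
  s4 = (0 + 0 + 0 + b.0) | b.0 ⊢ ··b··> s7, ··b··> s8
  s5 = 0 | b.b.0 ⊢ ··b··> s8
  s6 = b.0 ⊢ ··b··> s9
  s7 = (0 + 0 + 0 + b.0) | 0 ⊢ ··b··> s10
  s8 = 0 | b.0 ⊢ ··b··> s10
  s9 = 0 ⊢ (no moves)
  s10 = 0 | 0 ⊢ (no moves)
Reachable graph of Q (11 states):
  t0 = a.((0 + 0 + b.0) | b.b.0) + (a.a.b.0 + (0 + 0 + b.0) | (0 | 0 + 0\{a})) ⊢ ··a··> t1, ··a··> t2, ··b··> t3
  t1 = (0 + 0 + b.0) | b.b.0 ⊢ ··b··> t4, ··b··> t5
  t2 = a.b.0 ⊢ ··a··> t6
  t3 = 0 | (0 | 0 + 0\{a}) ⊢ (no moves)
  t4 = (0 + 0 + b.0) | b.0 ⊢ ··b··> t7, ··b··> t8
  t5 = 0 | b.b.0 ⊢ ··b··> t8
  t6 = b.0 ⊢ ··b··> t9
  t7 = (0 + 0 + b.0) | 0 ⊢ ··b··> t10
  t8 = 0 | b.0 ⊢ ··b··> t10
  t9 = 0 ⊢ (no moves)
  t10 = 0 | 0 ⊢ (no moves)
Coarsest stable partition (strong bisimilarity classes):
  B0 = {s0, t0}
  B1 = {s2, t2}
  B2 = {s6, s7, s8, t6, t7, t8}
  B3 = {s10, s3, s9, t10, t3, t9}
  B4 = {s1, t1}
  B5 = {s4, s5, t4, t5}
s0 ∈ B0, t0 ∈ B0 → same block

P ~ Q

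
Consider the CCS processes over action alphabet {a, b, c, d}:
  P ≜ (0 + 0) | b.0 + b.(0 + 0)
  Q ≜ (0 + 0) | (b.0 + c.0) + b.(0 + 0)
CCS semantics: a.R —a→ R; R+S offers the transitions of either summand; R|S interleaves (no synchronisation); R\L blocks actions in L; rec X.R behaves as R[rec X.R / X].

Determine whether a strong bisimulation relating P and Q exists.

Reachable graph of P (3 states):
  p0 = (0 + 0) | b.0 + b.(0 + 0) | -b-> p1, -b-> p2
  p1 = (0 + 0) | 0 | (no moves)
  p2 = 0 + 0 | (no moves)
Reachable graph of Q (3 states):
  q0 = (0 + 0) | (b.0 + c.0) + b.(0 + 0) | -b-> q1, -b-> q2, -c-> q1
  q1 = (0 + 0) | 0 | (no moves)
  q2 = 0 + 0 | (no moves)
Coarsest stable partition (strong bisimilarity classes):
  B0 = {p0}
  B1 = {p1, p2, q1, q2}
  B2 = {q0}
p0 ∈ B0, q0 ∈ B2 → different blocks

P ≁ Q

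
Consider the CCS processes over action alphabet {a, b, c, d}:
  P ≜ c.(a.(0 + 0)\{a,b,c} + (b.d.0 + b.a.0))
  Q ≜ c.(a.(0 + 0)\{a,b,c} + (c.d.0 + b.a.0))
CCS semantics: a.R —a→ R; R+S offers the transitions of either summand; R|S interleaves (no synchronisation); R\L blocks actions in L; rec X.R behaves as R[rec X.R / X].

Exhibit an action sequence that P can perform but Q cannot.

Reachable graph of P (6 states):
  u0 = c.(a.(0 + 0)\{a,b,c} + (b.d.0 + b.a.0)) ⊢ --c--▸ u1
  u1 = a.(0 + 0)\{a,b,c} + (b.d.0 + b.a.0) ⊢ --a--▸ u2, --b--▸ u3, --b--▸ u4
  u2 = (0 + 0)\{a,b,c} ⊢ deadlocked
  u3 = a.0 ⊢ --a--▸ u5
  u4 = d.0 ⊢ --d--▸ u5
  u5 = 0 ⊢ deadlocked
Reachable graph of Q (6 states):
  v0 = c.(a.(0 + 0)\{a,b,c} + (c.d.0 + b.a.0)) ⊢ --c--▸ v1
  v1 = a.(0 + 0)\{a,b,c} + (c.d.0 + b.a.0) ⊢ --a--▸ v2, --b--▸ v3, --c--▸ v4
  v2 = (0 + 0)\{a,b,c} ⊢ deadlocked
  v3 = a.0 ⊢ --a--▸ v5
  v4 = d.0 ⊢ --d--▸ v5
  v5 = 0 ⊢ deadlocked
Executing cbd from P (initial set {u0}):
  step 1 (c): {u1}
  step 2 (b): {u3, u4}
  step 3 (d): {u5}
  — P admits the full trace.
Executing cbd from Q (initial set {v0}):
  step 1 (c): {v1}
  step 2 (b): {v3}
  step 3 (d): ∅ (Q stuck)

cbd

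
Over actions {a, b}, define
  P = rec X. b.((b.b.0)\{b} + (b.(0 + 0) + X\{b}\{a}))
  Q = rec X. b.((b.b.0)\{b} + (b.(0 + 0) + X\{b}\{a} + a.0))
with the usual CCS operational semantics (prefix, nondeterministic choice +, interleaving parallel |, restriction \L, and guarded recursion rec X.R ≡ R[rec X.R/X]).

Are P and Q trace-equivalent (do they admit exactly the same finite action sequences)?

NO — witness ⟨ba⟩

LTS(P): 3 reachable states
  m0 = rec X. b.((b.b.0)\{b} + (b.(0 + 0) + X\{b}\{a})) :: --b--▸ m1
  m1 = (b.b.0)\{b} + (b.(0 + 0) + (rec X. b.((b.b.0)\{b} + (b.(0 + 0) + X\{b}\{a})))\{b}\{a}) :: --b--▸ m2
  m2 = 0 + 0 :: deadlocked
LTS(Q): 4 reachable states
  n0 = rec X. b.((b.b.0)\{b} + (b.(0 + 0) + X\{b}\{a} + a.0)) :: --b--▸ n1
  n1 = (b.b.0)\{b} + (b.(0 + 0) + (rec X. b.((b.b.0)\{b} + (b.(0 + 0) + X\{b}\{a} + a.0)))\{b}\{a} + a.0) :: --a--▸ n2, --b--▸ n3
  n2 = 0 :: deadlocked
  n3 = 0 + 0 :: deadlocked
Trace ⟨ba⟩ through Q, begin at {n0}:
  after b @ step 1: {n1}
  after a @ step 2: {n2}
  ✓ Q
Trace ⟨ba⟩ through P, begin at {m0}:
  after b @ step 1: {m1}
  after a @ step 2: no successor for P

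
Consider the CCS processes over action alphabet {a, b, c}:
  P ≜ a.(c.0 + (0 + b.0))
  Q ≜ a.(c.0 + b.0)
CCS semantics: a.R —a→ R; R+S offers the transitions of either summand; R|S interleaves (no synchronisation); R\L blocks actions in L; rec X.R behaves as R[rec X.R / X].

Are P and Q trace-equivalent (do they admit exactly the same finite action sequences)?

LTS(P): 3 reachable states
  u0 = a.(c.0 + (0 + b.0)) → =a=> u1
  u1 = c.0 + (0 + b.0) → =b=> u2, =c=> u2
  u2 = 0 → (no moves)
LTS(Q): 3 reachable states
  v0 = a.(c.0 + b.0) → =a=> v1
  v1 = c.0 + b.0 → =b=> v2, =c=> v2
  v2 = 0 → (no moves)
Coarsest stable partition (strong bisimilarity classes):
  B0 = {u0, v0}
  B1 = {u1, v1}
  B2 = {u2, v2}
u0 ∈ B0, v0 ∈ B0 → same block
Bisimilar ⇒ trace-equivalent.

trace-equivalent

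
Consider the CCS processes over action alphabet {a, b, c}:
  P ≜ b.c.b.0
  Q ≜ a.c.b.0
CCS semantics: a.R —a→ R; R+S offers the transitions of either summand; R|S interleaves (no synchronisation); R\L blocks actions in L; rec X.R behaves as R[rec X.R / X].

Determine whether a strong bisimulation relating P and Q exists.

P's transition system — 4 states:
  s0 = b.c.b.0 :: —b→ s1
  s1 = c.b.0 :: —c→ s2
  s2 = b.0 :: —b→ s3
  s3 = 0 :: (no moves)
Q's transition system — 4 states:
  t0 = a.c.b.0 :: —a→ t1
  t1 = c.b.0 :: —c→ t2
  t2 = b.0 :: —b→ t3
  t3 = 0 :: (no moves)
Partition-refinement fixed point:
  B0 = {s0}
  B1 = {s1, t1}
  B2 = {s2, t2}
  B3 = {s3, t3}
  B4 = {t0}
s0 ∈ B0, t0 ∈ B4 → different blocks

P ≁ Q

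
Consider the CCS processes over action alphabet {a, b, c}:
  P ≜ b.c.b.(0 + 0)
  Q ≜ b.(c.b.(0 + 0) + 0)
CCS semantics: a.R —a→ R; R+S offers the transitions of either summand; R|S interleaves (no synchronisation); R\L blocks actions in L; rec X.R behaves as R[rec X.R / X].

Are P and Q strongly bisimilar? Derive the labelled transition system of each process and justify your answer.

YES

P's transition system — 4 states:
  p0 = b.c.b.(0 + 0) has moves ··b··> p1
  p1 = c.b.(0 + 0) has moves ··c··> p2
  p2 = b.(0 + 0) has moves ··b··> p3
  p3 = 0 + 0 has moves (no moves)
Q's transition system — 4 states:
  q0 = b.(c.b.(0 + 0) + 0) has moves ··b··> q1
  q1 = c.b.(0 + 0) + 0 has moves ··c··> q2
  q2 = b.(0 + 0) has moves ··b··> q3
  q3 = 0 + 0 has moves (no moves)
Coarsest stable partition (strong bisimilarity classes):
  B0 = {p0, q0}
  B1 = {p1, q1}
  B2 = {p2, q2}
  B3 = {p3, q3}
p0 ∈ B0, q0 ∈ B0 → same block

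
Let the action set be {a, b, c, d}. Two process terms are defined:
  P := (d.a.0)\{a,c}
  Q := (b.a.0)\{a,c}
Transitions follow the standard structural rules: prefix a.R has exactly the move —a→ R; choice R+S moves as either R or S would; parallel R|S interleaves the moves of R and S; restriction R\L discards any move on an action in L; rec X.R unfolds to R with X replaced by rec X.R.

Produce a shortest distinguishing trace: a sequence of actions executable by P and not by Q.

P's transition system — 2 states:
  s0 = (d.a.0)\{a,c} | -d-> s1
  s1 = (a.0)\{a,c} | deadlocked
Q's transition system — 2 states:
  t0 = (b.a.0)\{a,c} | -b-> t1
  t1 = (a.0)\{a,c} | deadlocked
Executing d from P (initial set {s0}):
  step 1 (d): {s1}
  P completes σ.
Executing d from Q (initial set {t0}):
  step 1 (d): no successor for Q

d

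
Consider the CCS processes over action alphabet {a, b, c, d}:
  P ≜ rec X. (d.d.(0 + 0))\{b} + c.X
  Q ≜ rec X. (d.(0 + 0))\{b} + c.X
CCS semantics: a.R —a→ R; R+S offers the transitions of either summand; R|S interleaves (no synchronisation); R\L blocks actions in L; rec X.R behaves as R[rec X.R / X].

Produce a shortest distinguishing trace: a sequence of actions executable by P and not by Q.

dd

LTS(P): 3 reachable states
  p0 = rec X. (d.d.(0 + 0))\{b} + c.X has moves =c=> p0, =d=> p1
  p1 = (d.(0 + 0))\{b} has moves =d=> p2
  p2 = (0 + 0)\{b} has moves ∅
LTS(Q): 2 reachable states
  q0 = rec X. (d.(0 + 0))\{b} + c.X has moves =c=> q0, =d=> q1
  q1 = (0 + 0)\{b} has moves ∅
Run σ = ⟨dd⟩ on P: start {p0}
  step 1 (d): {p1}
  step 2 (d): {p2}
  P completes σ.
Run σ = ⟨dd⟩ on Q: start {q0}
  step 1 (d): {q1}
  step 2 (d): ∅ (Q stuck)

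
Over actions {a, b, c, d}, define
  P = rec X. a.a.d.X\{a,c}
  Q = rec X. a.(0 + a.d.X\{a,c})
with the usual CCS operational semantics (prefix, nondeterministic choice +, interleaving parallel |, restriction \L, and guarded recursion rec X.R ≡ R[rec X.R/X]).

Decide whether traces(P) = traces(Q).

Reachable graph of P (4 states):
  m0 = rec X. a.a.d.X\{a,c} :: —a→ m1
  m1 = a.d.(rec X. a.a.d.X\{a,c})\{a,c} :: —a→ m2
  m2 = d.(rec X. a.a.d.X\{a,c})\{a,c} :: —d→ m3
  m3 = (rec X. a.a.d.X\{a,c})\{a,c} :: (no moves)
Reachable graph of Q (4 states):
  n0 = rec X. a.(0 + a.d.X\{a,c}) :: —a→ n1
  n1 = 0 + a.d.(rec X. a.(0 + a.d.X\{a,c}))\{a,c} :: —a→ n2
  n2 = d.(rec X. a.(0 + a.d.X\{a,c}))\{a,c} :: —d→ n3
  n3 = (rec X. a.(0 + a.d.X\{a,c}))\{a,c} :: (no moves)
Coarsest stable partition (strong bisimilarity classes):
  B0 = {m0, n0}
  B1 = {m1, n1}
  B2 = {m2, n2}
  B3 = {m3, n3}
m0 ∈ B0, n0 ∈ B0 → same block
Bisimilar ⇒ trace-equivalent.

YES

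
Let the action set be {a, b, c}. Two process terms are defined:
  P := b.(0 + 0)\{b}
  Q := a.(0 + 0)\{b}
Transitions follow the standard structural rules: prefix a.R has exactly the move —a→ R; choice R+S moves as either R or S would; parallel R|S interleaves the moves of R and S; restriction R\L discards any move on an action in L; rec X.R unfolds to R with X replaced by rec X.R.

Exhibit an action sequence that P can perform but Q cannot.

LTS(P): 2 reachable states
  m0 = b.(0 + 0)\{b} has moves =b=> m1
  m1 = (0 + 0)\{b} has moves (no moves)
LTS(Q): 2 reachable states
  n0 = a.(0 + 0)\{b} has moves =a=> n1
  n1 = (0 + 0)\{b} has moves (no moves)
Run σ = ⟨b⟩ on P: start {m0}
  [1] b ⇒ {m1}
  P completes σ.
Run σ = ⟨b⟩ on Q: start {n0}
  [1] b ⇒ ∅ (Q stuck)

b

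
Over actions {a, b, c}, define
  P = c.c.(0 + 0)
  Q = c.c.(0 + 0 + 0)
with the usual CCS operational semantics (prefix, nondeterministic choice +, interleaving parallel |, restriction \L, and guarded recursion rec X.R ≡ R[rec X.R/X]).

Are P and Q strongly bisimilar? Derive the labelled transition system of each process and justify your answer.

bisimilar

LTS(P): 3 reachable states
  u0 = c.c.(0 + 0) has moves =c=> u1
  u1 = c.(0 + 0) has moves =c=> u2
  u2 = 0 + 0 has moves (no moves)
LTS(Q): 3 reachable states
  v0 = c.c.(0 + 0 + 0) has moves =c=> v1
  v1 = c.(0 + 0 + 0) has moves =c=> v2
  v2 = 0 + 0 + 0 has moves (no moves)
Coarsest stable partition (strong bisimilarity classes):
  B0 = {u0, v0}
  B1 = {u1, v1}
  B2 = {u2, v2}
u0 ∈ B0, v0 ∈ B0 → same block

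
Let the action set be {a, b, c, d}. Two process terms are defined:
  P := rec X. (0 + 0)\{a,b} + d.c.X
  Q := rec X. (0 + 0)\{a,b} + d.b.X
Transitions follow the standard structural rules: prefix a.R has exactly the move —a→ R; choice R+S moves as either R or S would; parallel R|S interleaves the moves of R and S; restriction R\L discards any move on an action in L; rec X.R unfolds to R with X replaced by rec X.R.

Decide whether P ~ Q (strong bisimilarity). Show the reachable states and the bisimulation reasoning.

Reachable graph of P (2 states):
  p0 = rec X. (0 + 0)\{a,b} + d.c.X → --d--▸ p1
  p1 = c.(rec X. (0 + 0)\{a,b} + d.c.X) → --c--▸ p0
Reachable graph of Q (2 states):
  q0 = rec X. (0 + 0)\{a,b} + d.b.X → --d--▸ q1
  q1 = b.(rec X. (0 + 0)\{a,b} + d.b.X) → --b--▸ q0
Partition-refinement fixed point:
  B0 = {p0}
  B1 = {p1}
  B2 = {q0}
  B3 = {q1}
p0 ∈ B0, q0 ∈ B2 → different blocks

P ≁ Q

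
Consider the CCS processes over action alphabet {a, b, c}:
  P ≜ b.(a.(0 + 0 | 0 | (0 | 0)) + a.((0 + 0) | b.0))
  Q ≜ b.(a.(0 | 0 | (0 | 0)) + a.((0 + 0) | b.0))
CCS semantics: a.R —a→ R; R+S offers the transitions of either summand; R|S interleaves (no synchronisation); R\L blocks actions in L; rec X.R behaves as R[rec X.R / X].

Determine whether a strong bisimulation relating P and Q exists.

YES

LTS(P): 5 reachable states
  p0 = b.(a.(0 + 0 | 0 | (0 | 0)) + a.((0 + 0) | b.0)) | —b→ p1
  p1 = a.(0 + 0 | 0 | (0 | 0)) + a.((0 + 0) | b.0) | —a→ p2, —a→ p3
  p2 = (0 + 0) | b.0 | —b→ p4
  p3 = 0 + 0 | 0 | (0 | 0) | stopped
  p4 = (0 + 0) | 0 | stopped
LTS(Q): 5 reachable states
  q0 = b.(a.(0 | 0 | (0 | 0)) + a.((0 + 0) | b.0)) | —b→ q1
  q1 = a.(0 | 0 | (0 | 0)) + a.((0 + 0) | b.0) | —a→ q2, —a→ q3
  q2 = (0 + 0) | b.0 | —b→ q4
  q3 = 0 | 0 | (0 | 0) | stopped
  q4 = (0 + 0) | 0 | stopped
Partition-refinement fixed point:
  B0 = {p0, q0}
  B1 = {p1, q1}
  B2 = {p2, q2}
  B3 = {p3, p4, q3, q4}
p0 ∈ B0, q0 ∈ B0 → same block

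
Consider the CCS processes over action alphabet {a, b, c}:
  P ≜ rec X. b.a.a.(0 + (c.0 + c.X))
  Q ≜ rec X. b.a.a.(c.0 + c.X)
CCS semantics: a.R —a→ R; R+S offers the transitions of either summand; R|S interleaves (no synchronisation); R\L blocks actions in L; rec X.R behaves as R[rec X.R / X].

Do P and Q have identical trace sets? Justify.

P's transition system — 5 states:
  u0 = rec X. b.a.a.(0 + (c.0 + c.X)) | —b→ u1
  u1 = a.a.(0 + (c.0 + c.(rec X. b.a.a.(0 + (c.0 + c.X))))) | —a→ u2
  u2 = a.(0 + (c.0 + c.(rec X. b.a.a.(0 + (c.0 + c.X))))) | —a→ u3
  u3 = 0 + (c.0 + c.(rec X. b.a.a.(0 + (c.0 + c.X)))) | —c→ u0, —c→ u4
  u4 = 0 | deadlocked
Q's transition system — 5 states:
  v0 = rec X. b.a.a.(c.0 + c.X) | —b→ v1
  v1 = a.a.(c.0 + c.(rec X. b.a.a.(c.0 + c.X))) | —a→ v2
  v2 = a.(c.0 + c.(rec X. b.a.a.(c.0 + c.X))) | —a→ v3
  v3 = c.0 + c.(rec X. b.a.a.(c.0 + c.X)) | —c→ v0, —c→ v4
  v4 = 0 | deadlocked
Coarsest stable partition (strong bisimilarity classes):
  B0 = {u0, v0}
  B1 = {u1, v1}
  B2 = {u2, v2}
  B3 = {u3, v3}
  B4 = {u4, v4}
u0 ∈ B0, v0 ∈ B0 → same block
Bisimilar ⇒ trace-equivalent.

trace-equivalent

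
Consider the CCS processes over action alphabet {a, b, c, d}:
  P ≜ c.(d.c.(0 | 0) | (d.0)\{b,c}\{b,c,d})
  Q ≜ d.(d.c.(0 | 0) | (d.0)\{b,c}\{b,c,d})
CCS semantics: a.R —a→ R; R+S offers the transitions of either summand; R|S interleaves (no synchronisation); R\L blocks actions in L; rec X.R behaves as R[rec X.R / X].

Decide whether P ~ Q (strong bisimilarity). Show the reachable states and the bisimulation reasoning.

NO

LTS(P): 4 reachable states
  u0 = c.(d.c.(0 | 0) | (d.0)\{b,c}\{b,c,d}) :: ··c··> u1
  u1 = d.c.(0 | 0) | (d.0)\{b,c}\{b,c,d} :: ··d··> u2
  u2 = c.(0 | 0) | (d.0)\{b,c}\{b,c,d} :: ··c··> u3
  u3 = 0 | 0 | (d.0)\{b,c}\{b,c,d} :: deadlocked
LTS(Q): 4 reachable states
  v0 = d.(d.c.(0 | 0) | (d.0)\{b,c}\{b,c,d}) :: ··d··> v1
  v1 = d.c.(0 | 0) | (d.0)\{b,c}\{b,c,d} :: ··d··> v2
  v2 = c.(0 | 0) | (d.0)\{b,c}\{b,c,d} :: ··c··> v3
  v3 = 0 | 0 | (d.0)\{b,c}\{b,c,d} :: deadlocked
Bisimilarity quotient blocks:
  B0 = {u0}
  B1 = {u1, v1}
  B2 = {u2, v2}
  B3 = {u3, v3}
  B4 = {v0}
u0 ∈ B0, v0 ∈ B4 → different blocks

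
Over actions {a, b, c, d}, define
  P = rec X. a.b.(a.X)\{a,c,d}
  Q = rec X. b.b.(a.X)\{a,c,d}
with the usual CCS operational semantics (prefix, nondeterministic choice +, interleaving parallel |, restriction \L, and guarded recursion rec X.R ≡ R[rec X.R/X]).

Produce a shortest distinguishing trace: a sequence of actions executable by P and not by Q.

LTS(P): 3 reachable states
  p0 = rec X. a.b.(a.X)\{a,c,d} → --a--▸ p1
  p1 = b.(a.(rec X. a.b.(a.X)\{a,c,d}))\{a,c,d} → --b--▸ p2
  p2 = (a.(rec X. a.b.(a.X)\{a,c,d}))\{a,c,d} → (no moves)
LTS(Q): 3 reachable states
  q0 = rec X. b.b.(a.X)\{a,c,d} → --b--▸ q1
  q1 = b.(a.(rec X. b.b.(a.X)\{a,c,d}))\{a,c,d} → --b--▸ q2
  q2 = (a.(rec X. b.b.(a.X)\{a,c,d}))\{a,c,d} → (no moves)
Run σ = ⟨a⟩ on P: start {p0}
  step 1 (a): {p1}
  — P admits the full trace.
Run σ = ⟨a⟩ on Q: start {q0}
  step 1 (a): no successor for Q

a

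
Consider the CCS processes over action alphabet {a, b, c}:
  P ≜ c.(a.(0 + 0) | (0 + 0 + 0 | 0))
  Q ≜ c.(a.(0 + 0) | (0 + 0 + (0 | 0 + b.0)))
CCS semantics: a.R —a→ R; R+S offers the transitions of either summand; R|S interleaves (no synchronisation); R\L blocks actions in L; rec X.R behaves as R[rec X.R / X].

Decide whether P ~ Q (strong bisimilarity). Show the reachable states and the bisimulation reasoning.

LTS(P): 3 reachable states
  p0 = c.(a.(0 + 0) | (0 + 0 + 0 | 0)) ⊢ --c--▸ p1
  p1 = a.(0 + 0) | (0 + 0 + 0 | 0) ⊢ --a--▸ p2
  p2 = (0 + 0) | (0 + 0 + 0 | 0) ⊢ deadlocked
LTS(Q): 5 reachable states
  q0 = c.(a.(0 + 0) | (0 + 0 + (0 | 0 + b.0))) ⊢ --c--▸ q1
  q1 = a.(0 + 0) | (0 + 0 + (0 | 0 + b.0)) ⊢ --a--▸ q2, --b--▸ q3
  q2 = (0 + 0) | (0 + 0 + (0 | 0 + b.0)) ⊢ --b--▸ q4
  q3 = a.(0 + 0) | 0 ⊢ --a--▸ q4
  q4 = (0 + 0) | 0 ⊢ deadlocked
Bisimilarity quotient blocks:
  B0 = {p0}
  B1 = {p1, q3}
  B2 = {p2, q4}
  B3 = {q0}
  B4 = {q1}
  B5 = {q2}
p0 ∈ B0, q0 ∈ B3 → different blocks

NO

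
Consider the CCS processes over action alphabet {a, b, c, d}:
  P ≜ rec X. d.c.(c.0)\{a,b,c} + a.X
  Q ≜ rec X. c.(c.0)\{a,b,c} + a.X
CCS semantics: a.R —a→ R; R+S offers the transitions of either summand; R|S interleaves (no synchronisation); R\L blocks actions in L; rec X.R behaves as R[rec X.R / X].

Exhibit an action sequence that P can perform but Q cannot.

LTS(P): 3 reachable states
  s0 = rec X. d.c.(c.0)\{a,b,c} + a.X ⊢ --a--▸ s0, --d--▸ s1
  s1 = c.(c.0)\{a,b,c} ⊢ --c--▸ s2
  s2 = (c.0)\{a,b,c} ⊢ stopped
LTS(Q): 2 reachable states
  t0 = rec X. c.(c.0)\{a,b,c} + a.X ⊢ --a--▸ t0, --c--▸ t1
  t1 = (c.0)\{a,b,c} ⊢ stopped
Executing d from P (initial set {s0}):
  [1] d ⇒ {s1}
  P completes σ.
Executing d from Q (initial set {t0}):
  [1] d ⇒ ∅ (Q stuck)

d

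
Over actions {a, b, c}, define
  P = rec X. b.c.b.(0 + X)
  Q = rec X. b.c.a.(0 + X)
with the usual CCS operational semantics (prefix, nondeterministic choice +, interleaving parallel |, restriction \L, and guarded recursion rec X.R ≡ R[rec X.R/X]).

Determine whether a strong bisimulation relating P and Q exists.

P's transition system — 4 states:
  m0 = rec X. b.c.b.(0 + X) → —b→ m1
  m1 = c.b.(0 + (rec X. b.c.b.(0 + X))) → —c→ m2
  m2 = b.(0 + (rec X. b.c.b.(0 + X))) → —b→ m3
  m3 = 0 + (rec X. b.c.b.(0 + X)) → —b→ m1
Q's transition system — 4 states:
  n0 = rec X. b.c.a.(0 + X) → —b→ n1
  n1 = c.a.(0 + (rec X. b.c.a.(0 + X))) → —c→ n2
  n2 = a.(0 + (rec X. b.c.a.(0 + X))) → —a→ n3
  n3 = 0 + (rec X. b.c.a.(0 + X)) → —b→ n1
Bisimilarity quotient blocks:
  B0 = {m0, m3}
  B1 = {m1}
  B2 = {m2}
  B3 = {n0, n3}
  B4 = {n1}
  B5 = {n2}
m0 ∈ B0, n0 ∈ B3 → different blocks

P ≁ Q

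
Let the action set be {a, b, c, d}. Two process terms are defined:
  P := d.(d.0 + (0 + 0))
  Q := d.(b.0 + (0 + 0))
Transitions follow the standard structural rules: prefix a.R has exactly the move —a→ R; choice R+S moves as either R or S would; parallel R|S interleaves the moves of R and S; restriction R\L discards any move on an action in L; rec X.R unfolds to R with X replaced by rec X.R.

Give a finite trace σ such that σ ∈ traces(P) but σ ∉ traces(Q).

dd

Reachable graph of P (3 states):
  s0 = d.(d.0 + (0 + 0)) | =d=> s1
  s1 = d.0 + (0 + 0) | =d=> s2
  s2 = 0 | ·
Reachable graph of Q (3 states):
  t0 = d.(b.0 + (0 + 0)) | =d=> t1
  t1 = b.0 + (0 + 0) | =b=> t2
  t2 = 0 | ·
Run σ = ⟨dd⟩ on P: start {s0}
  step 1 (d): {s1}
  step 2 (d): {s2}
  ✓ P
Run σ = ⟨dd⟩ on Q: start {t0}
  step 1 (d): {t1}
  step 2 (d): no successor for Q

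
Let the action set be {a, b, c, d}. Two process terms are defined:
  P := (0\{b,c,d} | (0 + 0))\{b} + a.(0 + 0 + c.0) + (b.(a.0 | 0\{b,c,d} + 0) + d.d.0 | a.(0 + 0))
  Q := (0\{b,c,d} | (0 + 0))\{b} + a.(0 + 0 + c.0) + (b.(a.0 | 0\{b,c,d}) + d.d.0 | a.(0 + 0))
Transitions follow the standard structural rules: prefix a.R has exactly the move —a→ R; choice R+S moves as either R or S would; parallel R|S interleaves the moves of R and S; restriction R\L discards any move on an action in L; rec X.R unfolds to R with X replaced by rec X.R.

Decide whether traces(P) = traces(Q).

Reachable graph of P (10 states):
  p0 = (0\{b,c,d} | (0 + 0))\{b} + a.(0 + 0 + c.0) + (b.(a.0 | 0\{b,c,d} + 0) + d.d.0 | a.(0 + 0)) ⊢ —a→ p1, —a→ p2, —b→ p3, —d→ p4
  p1 = 0 + 0 + c.0 ⊢ —c→ p5
  p2 = d.d.0 | (0 + 0) ⊢ —d→ p6
  p3 = a.0 | 0\{b,c,d} + 0 ⊢ —a→ p7
  p4 = d.0 | a.(0 + 0) ⊢ —a→ p6, —d→ p8
  p5 = 0 ⊢ deadlocked
  p6 = d.0 | (0 + 0) ⊢ —d→ p9
  p7 = 0 | 0\{b,c,d} ⊢ deadlocked
  p8 = 0 | a.(0 + 0) ⊢ —a→ p9
  p9 = 0 | (0 + 0) ⊢ deadlocked
Reachable graph of Q (10 states):
  q0 = (0\{b,c,d} | (0 + 0))\{b} + a.(0 + 0 + c.0) + (b.(a.0 | 0\{b,c,d}) + d.d.0 | a.(0 + 0)) ⊢ —a→ q1, —a→ q2, —b→ q3, —d→ q4
  q1 = 0 + 0 + c.0 ⊢ —c→ q5
  q2 = d.d.0 | (0 + 0) ⊢ —d→ q6
  q3 = a.0 | 0\{b,c,d} ⊢ —a→ q7
  q4 = d.0 | a.(0 + 0) ⊢ —a→ q6, —d→ q8
  q5 = 0 ⊢ deadlocked
  q6 = d.0 | (0 + 0) ⊢ —d→ q9
  q7 = 0 | 0\{b,c,d} ⊢ deadlocked
  q8 = 0 | a.(0 + 0) ⊢ —a→ q9
  q9 = 0 | (0 + 0) ⊢ deadlocked
Coarsest stable partition (strong bisimilarity classes):
  B0 = {p0, q0}
  B1 = {p2, q2}
  B2 = {p6, q6}
  B3 = {p5, p7, p9, q5, q7, q9}
  B4 = {p3, p8, q3, q8}
  B5 = {p1, q1}
  B6 = {p4, q4}
p0 ∈ B0, q0 ∈ B0 → same block
Bisimilar ⇒ trace-equivalent.

traces(P) = traces(Q)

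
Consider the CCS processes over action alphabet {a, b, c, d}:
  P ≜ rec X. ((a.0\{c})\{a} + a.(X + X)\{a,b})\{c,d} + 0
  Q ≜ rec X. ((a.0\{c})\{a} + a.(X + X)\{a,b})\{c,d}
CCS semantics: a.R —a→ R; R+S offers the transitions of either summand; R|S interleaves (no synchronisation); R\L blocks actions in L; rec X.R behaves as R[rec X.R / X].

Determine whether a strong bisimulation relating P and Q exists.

P ~ Q

Reachable graph of P (2 states):
  p0 = rec X. ((a.0\{c})\{a} + a.(X + X)\{a,b})\{c,d} + 0 :: ··a··> p1
  p1 = ((rec X. ((a.0\{c})\{a} + a.(X + X)\{a,b})\{c,d} + 0) + (rec X. ((a.0\{c})\{a} + a.(X + X)\{a,b})\{c,d} + 0))\{a,b}\{c,d} :: (no moves)
Reachable graph of Q (2 states):
  q0 = rec X. ((a.0\{c})\{a} + a.(X + X)\{a,b})\{c,d} :: ··a··> q1
  q1 = ((rec X. ((a.0\{c})\{a} + a.(X + X)\{a,b})\{c,d}) + (rec X. ((a.0\{c})\{a} + a.(X + X)\{a,b})\{c,d}))\{a,b}\{c,d} :: (no moves)
Partition-refinement fixed point:
  B0 = {p0, q0}
  B1 = {p1, q1}
p0 ∈ B0, q0 ∈ B0 → same block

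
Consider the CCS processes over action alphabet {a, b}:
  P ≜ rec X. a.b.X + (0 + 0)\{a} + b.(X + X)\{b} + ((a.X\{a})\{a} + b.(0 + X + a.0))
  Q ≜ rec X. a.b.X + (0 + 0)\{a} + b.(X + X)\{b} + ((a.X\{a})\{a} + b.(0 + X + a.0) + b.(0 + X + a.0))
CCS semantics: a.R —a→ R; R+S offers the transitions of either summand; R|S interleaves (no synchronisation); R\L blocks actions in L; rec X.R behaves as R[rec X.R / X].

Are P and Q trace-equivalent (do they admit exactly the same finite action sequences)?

LTS(P): 6 reachable states
  p0 = rec X. a.b.X + (0 + 0)\{a} + b.(X + X)\{b} + ((a.X\{a})\{a} + b.(0 + X + a.0)) ⊢ -a-> p1, -b-> p2, -b-> p3
  p1 = b.(rec X. a.b.X + (0 + 0)\{a} + b.(X + X)\{b} + ((a.X\{a})\{a} + b.(0 + X + a.0))) ⊢ -b-> p0
  p2 = ((rec X. a.b.X + (0 + 0)\{a} + b.(X + X)\{b} + ((a.X\{a})\{a} + b.(0 + X + a.0))) + (rec X. a.b.X + (0 + 0)\{a} + b.(X + X)\{b} + ((a.X\{a})\{a} + b.(0 + X + a.0))))\{b} ⊢ -a-> p4
  p3 = 0 + (rec X. a.b.X + (0 + 0)\{a} + b.(X + X)\{b} + ((a.X\{a})\{a} + b.(0 + X + a.0))) + a.0 ⊢ -a-> p1, -a-> p5, -b-> p2, -b-> p3
  p4 = (b.(rec X. a.b.X + (0 + 0)\{a} + b.(X + X)\{b} + ((a.X\{a})\{a} + b.(0 + X + a.0))))\{b} ⊢ ∅
  p5 = 0 ⊢ ∅
LTS(Q): 6 reachable states
  q0 = rec X. a.b.X + (0 + 0)\{a} + b.(X + X)\{b} + ((a.X\{a})\{a} + b.(0 + X + a.0) + b.(0 + X + a.0)) ⊢ -a-> q1, -b-> q2, -b-> q3
  q1 = b.(rec X. a.b.X + (0 + 0)\{a} + b.(X + X)\{b} + ((a.X\{a})\{a} + b.(0 + X + a.0) + b.(0 + X + a.0))) ⊢ -b-> q0
  q2 = ((rec X. a.b.X + (0 + 0)\{a} + b.(X + X)\{b} + ((a.X\{a})\{a} + b.(0 + X + a.0) + b.(0 + X + a.0))) + (rec X. a.b.X + (0 + 0)\{a} + b.(X + X)\{b} + ((a.X\{a})\{a} + b.(0 + X + a.0) + b.(0 + X + a.0))))\{b} ⊢ -a-> q4
  q3 = 0 + (rec X. a.b.X + (0 + 0)\{a} + b.(X + X)\{b} + ((a.X\{a})\{a} + b.(0 + X + a.0) + b.(0 + X + a.0))) + a.0 ⊢ -a-> q1, -a-> q5, -b-> q2, -b-> q3
  q4 = (b.(rec X. a.b.X + (0 + 0)\{a} + b.(X + X)\{b} + ((a.X\{a})\{a} + b.(0 + X + a.0) + b.(0 + X + a.0))))\{b} ⊢ ∅
  q5 = 0 ⊢ ∅
Coarsest stable partition (strong bisimilarity classes):
  B0 = {p0, q0}
  B1 = {p2, q2}
  B2 = {p4, p5, q4, q5}
  B3 = {p1, q1}
  B4 = {p3, q3}
p0 ∈ B0, q0 ∈ B0 → same block
Bisimilar ⇒ trace-equivalent.

YES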